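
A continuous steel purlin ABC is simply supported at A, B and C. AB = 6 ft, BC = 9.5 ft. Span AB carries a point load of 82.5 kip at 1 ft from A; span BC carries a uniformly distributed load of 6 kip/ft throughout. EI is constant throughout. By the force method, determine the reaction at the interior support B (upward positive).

Take M_B as the redundant. Released structure: two simple spans AB and BC with a hinge at B.
Discontinuity in slope at B on the released structure — sum the simple-span end rotations:
  span AB: point load 82.5 at a = 1: Pab(L + a)/(6LEI) = 80.21/EI
  span BC: UDL 6: wL³/(24EI) = 214.3/EI
  relative rotation θ_0 = (80.21 + 214.3)/EI = 294.6/EI
A unit hogging moment at B produces rotation L₁/(3EI) + L₂/(3EI) = 5.167/EI.
Compatibility: M_B·(L₁+L₂)/(3EI) = θ_0, giving M_B = 57.01 kip·ft (hogging).
Span AB, ΣM about A with M_B applied at B: R_B^{AB}·6 = 82.5 + 57.01, so R_B^{AB} = 23.25 kip and R_A = 82.5 − 23.25 = 59.25 kip.
Span BC, ΣM about C: R_B^{BC}·9.5 = 270.8 + 57.01, so R_B^{BC} = 34.5 kip and R_C = 57 − 34.5 = 22.5 kip.
R_B = 23.25 + 34.5 = 57.75 kip.

R_B = 57.75 kip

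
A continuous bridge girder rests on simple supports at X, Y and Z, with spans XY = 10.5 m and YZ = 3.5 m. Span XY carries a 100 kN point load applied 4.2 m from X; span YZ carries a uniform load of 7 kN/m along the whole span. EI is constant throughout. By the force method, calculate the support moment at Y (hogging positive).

M_Y = 135 kN·m

Release continuity at Y by inserting a hinge; the redundant is the internal moment M_Y. The primary structure is two simply-supported spans XY and YZ.
Rotations at Y on the released spans (each span's end-slope, ×1/EI):
  span XY: point load 100 at a = 4.2: Pab(L + a)/(6LEI) = 617.4/EI
  span YZ: UDL 7: wL³/(24EI) = 12.51/EI
  relative rotation θ_0 = (617.4 + 12.51)/EI = 629.9/EI
A unit hogging moment at Y produces rotation L₁/(3EI) + L₂/(3EI) = 4.667/EI.
Compatibility: M_Y·(L₁+L₂)/(3EI) = θ_0, giving M_Y = 135 kN·m (hogging).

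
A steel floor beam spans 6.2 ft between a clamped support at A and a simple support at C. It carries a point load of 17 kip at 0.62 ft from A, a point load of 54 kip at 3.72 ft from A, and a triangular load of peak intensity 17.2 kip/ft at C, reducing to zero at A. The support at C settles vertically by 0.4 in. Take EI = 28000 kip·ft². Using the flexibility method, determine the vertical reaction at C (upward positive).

Release the roller at C. Primary structure: cantilever fixed at A.
Downward deflection at the released point C due to the loads:
  point load 17 at a = 0.62: Pa²(3L − a)/(6EI) = 19.58/EI
  point load 54 at a = 3.72: Pa²(3L − a)/(6EI) = 1853/EI
  triangular load, peak 17.2 at the free end: 11w₀L⁴/(120EI) = 2330/EI
  δ_0 = 4203/EI
Flexibility coefficient — unit upward force at C: δ_{CC} = L³/(3EI) = 79.44/EI.
With EI = 28000 kip·ft²: δ_0 = 0.15009 ft and δ_{CC} = 0.002837 ft/kip.
Compatibility — the beam at C must follow the support down by 0.03333 ft: δ_0 − R_C·δ_{CC} = 0.03333, so R_C = (0.15009 − 0.03333)/0.002837 = 41.15 kip.

R_C = 41.15 kip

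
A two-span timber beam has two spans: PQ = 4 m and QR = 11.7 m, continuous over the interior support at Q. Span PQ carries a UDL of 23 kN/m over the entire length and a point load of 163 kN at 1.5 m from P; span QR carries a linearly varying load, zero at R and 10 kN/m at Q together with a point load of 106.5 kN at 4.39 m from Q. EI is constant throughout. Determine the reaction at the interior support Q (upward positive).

R_Q = 307.7 kN

Take M_Q as the redundant. Released structure: two simple spans PQ and QR with a hinge at Q.
Discontinuity in slope at Q on the released structure — sum the simple-span end rotations:
  span PQ: UDL 23: wL³/(24EI) = 61.33/EI
  span PQ: point load 163 at a = 1.5: Pab(L + a)/(6LEI) = 140.1/EI
  span QR: triangular load, peak 10: w₀L³/(45EI) = 355.9/EI
  span QR: point load 106.5 at a = 4.39: Pab(L + b)/(6LEI) = 925.5/EI
  relative rotation θ_0 = (201.4 + 1281)/EI = 1483/EI
A unit hogging moment at Q produces rotation L₁/(3EI) + L₂/(3EI) = 5.233/EI.
Slope continuity at Q: θ_0 = M_Q·5.233/EI, so M_Q = 1483/5.233 = 283.3 kN·m (hogging).
Span PQ, ΣM about P with M_Q applied at Q: R_Q^{PQ}·4 = 428.5 + 283.3, so R_Q^{PQ} = 178 kN and R_P = 255 − 178 = 77.04 kN.
Span QR, ΣM about R: R_Q^{QR}·11.7 = 1235 + 283.3, so R_Q^{QR} = 129.8 kN and R_R = 165 − 129.8 = 35.24 kN.
R_Q = 178 + 129.8 = 307.7 kN.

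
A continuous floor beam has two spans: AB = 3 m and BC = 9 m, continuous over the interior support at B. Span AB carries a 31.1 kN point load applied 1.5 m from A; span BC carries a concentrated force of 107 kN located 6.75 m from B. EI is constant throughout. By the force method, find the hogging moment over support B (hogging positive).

Take M_B as the redundant. Released structure: two simple spans AB and BC with a hinge at B.
End slopes at the hinge B, treating each span as simply supported:
  span AB: point load 31.1 at a = 1.5: Pab(L + a)/(6LEI) = 17.49/EI
  span BC: point load 107 at a = 6.75: Pab(L + b)/(6LEI) = 338.6/EI
  relative rotation θ_0 = (17.49 + 338.6)/EI = 356/EI
A unit hogging moment at B produces rotation L₁/(3EI) + L₂/(3EI) = 4/EI.
Slope continuity at B: θ_0 = M_B·4/EI, so M_B = 356/4 = 89.01 kN·m (hogging).

M_B = 89.01 kN·m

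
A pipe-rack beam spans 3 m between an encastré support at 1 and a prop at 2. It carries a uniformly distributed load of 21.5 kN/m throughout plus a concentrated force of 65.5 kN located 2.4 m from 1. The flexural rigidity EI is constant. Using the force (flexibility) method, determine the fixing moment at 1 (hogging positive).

M_1 = 43.05 kN·m

Choose R_2 as the redundant. The primary structure is the cantilever fixed at 1.
Free-end deflection of the primary structure under the applied loading (downward +):
  UDL 21.5: wL⁴/(8EI) = 217.7/EI
  point load 65.5 at a = 2.4: Pa²(3L − a)/(6EI) = 415/EI
  δ_0 = 632.7/EI
Flexibility coefficient — unit upward force at 2: δ_{22} = L³/(3EI) = 9/EI.
The prop prevents deflection at 2: R_2 = δ_0/δ_{22} = 632.7/9 = 70.3 kN.
Moment equilibrium about 1: M_1 = Σ(load moments about 1) − R_2·L = 253.9 − 70.3×3 = 43.05 kN·m.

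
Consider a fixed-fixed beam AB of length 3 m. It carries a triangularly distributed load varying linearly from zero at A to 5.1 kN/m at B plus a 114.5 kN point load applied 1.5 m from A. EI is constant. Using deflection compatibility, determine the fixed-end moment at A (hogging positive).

Release both end moments; the primary structure is a simply-supported span AB with redundants M_A and M_B.
End rotations of the released simple span under the applied load (×1/EI):
  at A: triangular load, peak 5.1: 7w₀L³/(360EI) = 2.678/EI
  at B: triangular load, peak 5.1: w₀L³/(45EI) = 3.06/EI
  at A: point load 114.5 at a = 1.5: Pab(L + b)/(6LEI) = 64.41/EI
  at B: point load 114.5 at a = 1.5: Pab(L + a)/(6LEI) = 64.41/EI
  θ_A0 = 67.08/EI,  θ_B0 = 67.47/EI
Flexibility coefficients: a unit moment at one end gives L/(3EI) there and L/(6EI) at the far end, so f₁₁ = f₂₂ = 1/EI and f₁₂ = f₂₁ = 0.5/EI.
Compatibility — zero rotation at each built-in end:
  1 M_A + 0.5 M_B = 67.08
  0.5 M_A + 1 M_B = 67.47
Solving the pair gives M_A = 44.47 kN·m and M_B = 45.23 kN·m (hogging).

M_A = 44.47 kN·m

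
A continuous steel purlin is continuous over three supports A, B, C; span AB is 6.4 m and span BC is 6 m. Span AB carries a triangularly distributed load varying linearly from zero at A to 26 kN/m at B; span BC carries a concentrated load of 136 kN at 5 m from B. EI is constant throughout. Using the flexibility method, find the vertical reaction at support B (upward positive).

Insert a hinge at B; M_B is the redundant, and each span becomes simply supported.
End slopes at the hinge B, treating each span as simply supported:
  span AB: triangular load, peak 26: w₀L³/(45EI) = 151.5/EI
  span BC: point load 136 at a = 5: Pab(L + b)/(6LEI) = 132.2/EI
  relative rotation θ_0 = (151.5 + 132.2)/EI = 283.7/EI
A unit hogging moment at B produces rotation L₁/(3EI) + L₂/(3EI) = 4.133/EI.
Compatibility: M_B·(L₁+L₂)/(3EI) = θ_0, giving M_B = 68.63 kN·m (hogging).
Span AB, ΣM about A with M_B applied at B: R_B^{AB}·6.4 = 355 + 68.63, so R_B^{AB} = 66.19 kN and R_A = 83.2 − 66.19 = 17.01 kN.
Span BC, ΣM about C: R_B^{BC}·6 = 136 + 68.63, so R_B^{BC} = 34.11 kN and R_C = 136 − 34.11 = 101.9 kN.
R_B = 66.19 + 34.11 = 100.3 kN.

R_B = 100.3 kN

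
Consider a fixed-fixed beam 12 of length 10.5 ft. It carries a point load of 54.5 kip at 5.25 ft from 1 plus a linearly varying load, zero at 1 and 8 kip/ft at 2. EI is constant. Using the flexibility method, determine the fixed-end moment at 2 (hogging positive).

M_2 = 115.6 kip·ft

Release both end moments; the primary structure is a simply-supported span 12 with redundants M_1 and M_2.
End rotations of the released simple span under the applied load (×1/EI):
  at 1: point load 54.5 at a = 5.25: Pab(L + b)/(6LEI) = 375.5/EI
  at 2: point load 54.5 at a = 5.25: Pab(L + a)/(6LEI) = 375.5/EI
  at 1: triangular load, peak 8: 7w₀L³/(360EI) = 180.1/EI
  at 2: triangular load, peak 8: w₀L³/(45EI) = 205.8/EI
  θ_10 = 555.6/EI,  θ_20 = 581.3/EI
Flexibility coefficients: a unit moment at one end gives L/(3EI) there and L/(6EI) at the far end, so f₁₁ = f₂₂ = 3.5/EI and f₁₂ = f₂₁ = 1.75/EI.
Compatibility — zero rotation at each built-in end:
  3.5 M_1 + 1.75 M_2 = 555.6
  1.75 M_1 + 3.5 M_2 = 581.3
Solving the pair gives M_1 = 100.9 kip·ft and M_2 = 115.6 kip·ft (hogging).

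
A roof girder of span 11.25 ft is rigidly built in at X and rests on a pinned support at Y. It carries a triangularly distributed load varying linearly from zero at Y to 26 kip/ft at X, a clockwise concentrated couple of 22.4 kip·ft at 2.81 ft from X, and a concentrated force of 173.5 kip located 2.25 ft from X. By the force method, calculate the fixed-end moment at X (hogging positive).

Take the reaction at Y as the redundant and release it; the primary structure is a cantilever fixed at X.
Primary-structure tip deflection at Y by superposition:
  triangular load, peak 26 at the fixed end: w₀L⁴/(30EI) = 13882/EI
  clockwise couple 22.4 at a = 2.81: M₀a(2L − a)/(2EI) = 619.7/EI
  point load 173.5 at a = 2.25: Pa²(3L − a)/(6EI) = 4611/EI
  δ_0 = 19113/EI
Tip deflection under a unit load at Y: L³/(3EI) = 474.6/EI.
Compatibility at Y: δ_0 − R_Y·δ_{YY} = 0, so R_Y = 19113/474.6 = 40.27 kip.
Moment equilibrium about X: M_X = Σ(load moments about X) − R_Y·L = 961.2 − 40.27×11.25 = 508.2 kip·ft.

M_X = 508.2 kip·ft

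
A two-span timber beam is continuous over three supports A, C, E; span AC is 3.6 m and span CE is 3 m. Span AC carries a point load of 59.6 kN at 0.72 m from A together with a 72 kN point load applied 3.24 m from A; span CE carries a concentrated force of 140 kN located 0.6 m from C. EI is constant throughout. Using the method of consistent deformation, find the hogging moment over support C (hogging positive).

M_C = 50.81 kN·m

Release continuity at C by inserting a hinge; the redundant is the internal moment M_C. The primary structure is two simply-supported spans AC and CE.
Discontinuity in slope at C on the released structure — sum the simple-span end rotations:
  span AC: point load 59.6 at a = 0.72: Pab(L + a)/(6LEI) = 24.72/EI
  span AC: point load 72 at a = 3.24: Pab(L + a)/(6LEI) = 26.59/EI
  span CE: point load 140 at a = 0.6: Pab(L + b)/(6LEI) = 60.48/EI
  relative rotation θ_0 = (51.31 + 60.48)/EI = 111.8/EI
A unit hogging moment at C produces rotation L₁/(3EI) + L₂/(3EI) = 2.2/EI.
Compatibility: M_C·(L₁+L₂)/(3EI) = θ_0, giving M_C = 50.81 kN·m (hogging).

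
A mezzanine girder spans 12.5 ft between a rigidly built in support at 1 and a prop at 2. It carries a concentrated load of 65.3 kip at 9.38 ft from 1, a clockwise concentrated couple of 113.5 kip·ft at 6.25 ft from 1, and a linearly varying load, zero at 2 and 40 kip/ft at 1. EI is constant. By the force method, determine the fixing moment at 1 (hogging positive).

M_1 = 498 kip·ft

Choose R_2 as the redundant. The primary structure is the cantilever fixed at 1.
Downward deflection at the released point 2 due to the loads:
  point load 65.3 at a = 9.38: Pa²(3L − a)/(6EI) = 26927/EI
  clockwise couple 113.5 at a = 6.25: M₀a(2L − a)/(2EI) = 6650/EI
  triangular load, peak 40 at the fixed end: w₀L⁴/(30EI) = 32552/EI
  δ_0 = 66129/EI
Flexibility coefficient — unit upward force at 2: δ_{22} = L³/(3EI) = 651/EI.
The prop prevents deflection at 2: R_2 = δ_0/δ_{22} = 66129/651 = 101.6 kip.
Moment equilibrium about 1: M_1 = Σ(load moments about 1) − R_2·L = 1768 − 101.6×12.5 = 498 kip·ft.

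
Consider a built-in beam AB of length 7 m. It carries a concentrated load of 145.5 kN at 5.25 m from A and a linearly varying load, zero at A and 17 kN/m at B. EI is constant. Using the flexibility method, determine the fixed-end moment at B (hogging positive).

Take the two fixed-end moments M_A, M_B as redundants; the released structure is the simple span AB.
Simple-span end rotations at A and B under the given loads:
  at A: point load 145.5 at a = 5.25: Pab(L + b)/(6LEI) = 278.5/EI
  at B: point load 145.5 at a = 5.25: Pab(L + a)/(6LEI) = 389.9/EI
  at A: triangular load, peak 17: 7w₀L³/(360EI) = 113.4/EI
  at B: triangular load, peak 17: w₀L³/(45EI) = 129.6/EI
  θ_A0 = 391.9/EI,  θ_B0 = 519.5/EI
Flexibility coefficients: a unit moment at one end gives L/(3EI) there and L/(6EI) at the far end, so f₁₁ = f₂₂ = 2.333/EI and f₁₂ = f₂₁ = 1.167/EI.
Compatibility — zero rotation at each built-in end:
  2.333 M_A + 1.167 M_B = 391.9
  1.167 M_A + 2.333 M_B = 519.5
Solving the pair gives M_A = 75.51 kN·m and M_B = 184.9 kN·m (hogging).

M_B = 184.9 kN·m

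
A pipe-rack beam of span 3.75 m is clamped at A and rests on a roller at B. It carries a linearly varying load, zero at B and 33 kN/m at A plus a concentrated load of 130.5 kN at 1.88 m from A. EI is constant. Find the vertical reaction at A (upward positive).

R_A = 139 kN

Remove the prop at B; the released (primary) structure is a cantilever built in at A.
Downward deflection at the released point B due to the loads:
  triangular load, peak 33 at the fixed end: w₀L⁴/(30EI) = 217.5/EI
  point load 130.5 at a = 1.88: Pa²(3L − a)/(6EI) = 720.3/EI
  δ_0 = 937.8/EI
Tip deflection under a unit load at B: L³/(3EI) = 17.58/EI.
The prop prevents deflection at B: R_B = δ_0/δ_{BB} = 937.8/17.58 = 53.35 kN.
Vertical equilibrium: R_A = ΣP − R_B = 192.4 − 53.35 = 139 kN.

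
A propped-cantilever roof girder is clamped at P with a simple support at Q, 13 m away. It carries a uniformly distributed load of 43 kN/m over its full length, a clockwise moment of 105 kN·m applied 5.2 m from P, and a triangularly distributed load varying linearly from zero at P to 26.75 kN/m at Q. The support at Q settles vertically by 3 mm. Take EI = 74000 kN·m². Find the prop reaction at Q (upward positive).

Release the roller at Q. Primary structure: cantilever fixed at P.
Deflection at Q on the released cantilever, summing each load's contribution:
  UDL 43: wL⁴/(8EI) = 153515/EI
  clockwise couple 105 at a = 5.2: M₀a(2L − a)/(2EI) = 5678/EI
  triangular load, peak 26.75 at the free end: 11w₀L⁴/(120EI) = 70034/EI
  δ_0 = 229228/EI
Flexibility coefficient — unit upward force at Q: δ_{QQ} = L³/(3EI) = 732.3/EI.
With EI = 74000 kN·m²: δ_0 = 3.0977 m and δ_{QQ} = 0.009896 m/kN.
Compatibility — the beam at Q must follow the support down by 0.003 m: δ_0 − R_Q·δ_{QQ} = 0.003, so R_Q = (3.0977 − 0.003)/0.009896 = 312.7 kN.

R_Q = 312.7 kN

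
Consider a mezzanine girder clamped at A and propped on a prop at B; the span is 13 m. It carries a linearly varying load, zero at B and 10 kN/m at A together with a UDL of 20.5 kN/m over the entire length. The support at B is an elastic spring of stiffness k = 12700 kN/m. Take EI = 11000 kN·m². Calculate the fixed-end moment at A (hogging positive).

M_A = 547.5 kN·m

Take the reaction at B as the redundant and release it; the primary structure is a cantilever fixed at A.
Free-end deflection of the primary structure under the applied loading (downward +):
  triangular load, peak 10 at the fixed end: w₀L⁴/(30EI) = 9520/EI
  UDL 20.5: wL⁴/(8EI) = 73188/EI
  δ_0 = 82708/EI
Tip deflection under a unit load at B: L³/(3EI) = 732.3/EI.
With EI = 11000 kN·m²: δ_0 = 7.5189 m and δ_{BB} = 0.066576 m/kN.
Compatibility — the spring shortens by R_B/k under the reaction it provides: δ_0 − R_B·δ_{BB} = R_B/k. With 1/k = 0.000079 m/kN, R_B = δ_0 / (δ_{BB} + 1/k) = 7.5189 / (0.066576 + 0.000079) = 112.8 kN.
Moment equilibrium about A: M_A = Σ(load moments about A) − R_B·L = 2014 − 112.8×13 = 547.5 kN·m.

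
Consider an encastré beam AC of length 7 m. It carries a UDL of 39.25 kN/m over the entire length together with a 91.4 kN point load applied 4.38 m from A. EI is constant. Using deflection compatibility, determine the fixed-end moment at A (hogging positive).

M_A = 216.4 kN·m

Release both end moments; the primary structure is a simply-supported span AC with redundants M_A and M_C.
Simple-span end rotations at A and C under the given loads:
  at A: UDL 39.25: wL³/(24EI) = 560.9/EI
  at C: UDL 39.25: wL³/(24EI) = 560.9/EI
  at A: point load 91.4 at a = 4.38: Pab(L + b)/(6LEI) = 240.2/EI
  at C: point load 91.4 at a = 4.38: Pab(L + a)/(6LEI) = 284.2/EI
  θ_A0 = 801.2/EI,  θ_C0 = 845.1/EI
Flexibility coefficients: a unit moment at one end gives L/(3EI) there and L/(6EI) at the far end, so f₁₁ = f₂₂ = 2.333/EI and f₁₂ = f₂₁ = 1.167/EI.
Compatibility — zero rotation at each built-in end:
  2.333 M_A + 1.167 M_C = 801.2
  1.167 M_A + 2.333 M_C = 845.1
Solving the pair gives M_A = 216.4 kN·m and M_C = 254 kN·m (hogging).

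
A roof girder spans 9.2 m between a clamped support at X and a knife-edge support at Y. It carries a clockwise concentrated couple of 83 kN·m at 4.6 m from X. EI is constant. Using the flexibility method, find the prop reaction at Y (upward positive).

Choose R_Y as the redundant. The primary structure is the cantilever fixed at X.
Deflection at Y on the released cantilever, summing each load's contribution:
  clockwise couple 83 at a = 4.6: M₀a(2L − a)/(2EI) = 2634/EI
Flexibility coefficient — unit upward force at Y: δ_{YY} = L³/(3EI) = 259.6/EI.
The prop prevents deflection at Y: R_Y = δ_0/δ_{YY} = 2634/259.6 = 10.15 kN.

R_Y = 10.15 kN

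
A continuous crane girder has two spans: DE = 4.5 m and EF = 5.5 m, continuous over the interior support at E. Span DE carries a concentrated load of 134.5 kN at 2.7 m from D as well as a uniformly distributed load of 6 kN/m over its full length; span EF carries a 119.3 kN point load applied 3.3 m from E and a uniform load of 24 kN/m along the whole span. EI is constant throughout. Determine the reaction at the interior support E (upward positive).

Take M_E as the redundant. Released structure: two simple spans DE and EF with a hinge at E.
Discontinuity in slope at E on the released structure — sum the simple-span end rotations:
  span DE: point load 134.5 at a = 2.7: Pab(L + a)/(6LEI) = 174.3/EI
  span DE: UDL 6: wL³/(24EI) = 22.78/EI
  span EF: point load 119.3 at a = 3.3: Pab(L + b)/(6LEI) = 202.1/EI
  span EF: UDL 24: wL³/(24EI) = 166.4/EI
  relative rotation θ_0 = (197.1 + 368.5)/EI = 565.6/EI
A unit hogging moment at E produces rotation L₁/(3EI) + L₂/(3EI) = 3.333/EI.
Slope continuity at E: θ_0 = M_E·3.333/EI, so M_E = 565.6/3.333 = 169.7 kN·m (hogging).
Span DE, ΣM about D with M_E applied at E: R_E^{DE}·4.5 = 423.9 + 169.7, so R_E^{DE} = 131.9 kN and R_D = 161.5 − 131.9 = 29.6 kN.
Span EF, ΣM about F: R_E^{EF}·5.5 = 625.5 + 169.7, so R_E^{EF} = 144.6 kN and R_F = 251.3 − 144.6 = 106.7 kN.
R_E = 131.9 + 144.6 = 276.5 kN.

R_E = 276.5 kN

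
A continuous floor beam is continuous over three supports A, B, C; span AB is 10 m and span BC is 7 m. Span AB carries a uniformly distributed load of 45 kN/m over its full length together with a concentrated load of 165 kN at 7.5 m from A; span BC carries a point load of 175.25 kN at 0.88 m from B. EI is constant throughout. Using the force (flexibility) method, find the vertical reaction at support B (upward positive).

Insert a hinge at B; M_B is the redundant, and each span becomes simply supported.
Discontinuity in slope at B on the released structure — sum the simple-span end rotations:
  span AB: UDL 45: wL³/(24EI) = 1875/EI
  span AB: point load 165 at a = 7.5: Pab(L + a)/(6LEI) = 902.3/EI
  span BC: point load 175.25 at a = 0.88: Pab(L + b)/(6LEI) = 294.8/EI
  relative rotation θ_0 = (2777 + 294.8)/EI = 3072/EI
A unit hogging moment at B produces rotation L₁/(3EI) + L₂/(3EI) = 5.667/EI.
Compatibility: M_B·(L₁+L₂)/(3EI) = θ_0, giving M_B = 542.1 kN·m (hogging).
Span AB, ΣM about A with M_B applied at B: R_B^{AB}·10 = 3488 + 542.1, so R_B^{AB} = 403 kN and R_A = 615 − 403 = 212 kN.
Span BC, ΣM about C: R_B^{BC}·7 = 1073 + 542.1, so R_B^{BC} = 230.7 kN and R_C = 175.2 − 230.7 = -55.42 kN.
R_B = 403 + 230.7 = 633.6 kN.

R_B = 633.6 kN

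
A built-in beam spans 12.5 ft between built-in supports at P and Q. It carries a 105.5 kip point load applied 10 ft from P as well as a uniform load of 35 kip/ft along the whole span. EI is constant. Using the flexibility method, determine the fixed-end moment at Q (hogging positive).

Take the two fixed-end moments M_P, M_Q as redundants; the released structure is the simple span PQ.
Simple-span end rotations at P and Q under the given loads:
  at P: point load 105.5 at a = 10: Pab(L + b)/(6LEI) = 527.5/EI
  at Q: point load 105.5 at a = 10: Pab(L + a)/(6LEI) = 791.2/EI
  at P: UDL 35: wL³/(24EI) = 2848/EI
  at Q: UDL 35: wL³/(24EI) = 2848/EI
  θ_P0 = 3376/EI,  θ_Q0 = 3640/EI
Flexibility coefficients: a unit moment at one end gives L/(3EI) there and L/(6EI) at the far end, so f₁₁ = f₂₂ = 4.167/EI and f₁₂ = f₂₁ = 2.083/EI.
Compatibility — zero rotation at each built-in end:
  4.167 M_P + 2.083 M_Q = 3376
  2.083 M_P + 4.167 M_Q = 3640
Solving the pair gives M_P = 497.9 kip·ft and M_Q = 624.5 kip·ft (hogging).

M_Q = 624.5 kip·ft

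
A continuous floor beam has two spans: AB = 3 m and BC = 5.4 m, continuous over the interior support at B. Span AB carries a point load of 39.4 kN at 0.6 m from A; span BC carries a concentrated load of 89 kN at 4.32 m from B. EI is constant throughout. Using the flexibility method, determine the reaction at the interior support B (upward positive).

Release continuity at B by inserting a hinge; the redundant is the internal moment M_B. The primary structure is two simply-supported spans AB and BC.
Discontinuity in slope at B on the released structure — sum the simple-span end rotations:
  span AB: point load 39.4 at a = 0.6: Pab(L + a)/(6LEI) = 11.35/EI
  span BC: point load 89 at a = 4.32: Pab(L + b)/(6LEI) = 83.05/EI
  relative rotation θ_0 = (11.35 + 83.05)/EI = 94.39/EI
A unit hogging moment at B produces rotation L₁/(3EI) + L₂/(3EI) = 2.8/EI.
Slope continuity at B: θ_0 = M_B·2.8/EI, so M_B = 94.39/2.8 = 33.71 kN·m (hogging).
Span AB, ΣM about A with M_B applied at B: R_B^{AB}·3 = 23.64 + 33.71, so R_B^{AB} = 19.12 kN and R_A = 39.4 − 19.12 = 20.28 kN.
Span BC, ΣM about C: R_B^{BC}·5.4 = 96.12 + 33.71, so R_B^{BC} = 24.04 kN and R_C = 89 − 24.04 = 64.96 kN.
R_B = 19.12 + 24.04 = 43.16 kN.

R_B = 43.16 kN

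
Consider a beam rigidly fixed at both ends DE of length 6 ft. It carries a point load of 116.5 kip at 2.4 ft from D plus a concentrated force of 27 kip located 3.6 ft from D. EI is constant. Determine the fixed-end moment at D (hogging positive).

M_D = 116.2 kip·ft

Take the two fixed-end moments M_D, M_E as redundants; the released structure is the simple span DE.
End rotations of the released simple span under the applied load (×1/EI):
  at D: point load 116.5 at a = 2.4: Pab(L + b)/(6LEI) = 268.4/EI
  at E: point load 116.5 at a = 2.4: Pab(L + a)/(6LEI) = 234.9/EI
  at D: point load 27 at a = 3.6: Pab(L + b)/(6LEI) = 54.43/EI
  at E: point load 27 at a = 3.6: Pab(L + a)/(6LEI) = 62.21/EI
  θ_D0 = 322.8/EI,  θ_E0 = 297.1/EI
Flexibility coefficients: a unit moment at one end gives L/(3EI) there and L/(6EI) at the far end, so f₁₁ = f₂₂ = 2/EI and f₁₂ = f₂₁ = 1/EI.
Compatibility — zero rotation at each built-in end:
  2 M_D + 1 M_E = 322.8
  1 M_D + 2 M_E = 297.1
Solving the pair gives M_D = 116.2 kip·ft and M_E = 90.43 kip·ft (hogging).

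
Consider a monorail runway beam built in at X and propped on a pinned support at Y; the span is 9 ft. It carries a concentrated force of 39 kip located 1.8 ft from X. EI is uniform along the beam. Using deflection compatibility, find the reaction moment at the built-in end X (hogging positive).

M_X = 50.54 kip·ft

Take the reaction at Y as the redundant and release it; the primary structure is a cantilever fixed at X.
Free-end deflection of the primary structure under the applied loading (downward +):
  point load 39 at a = 1.8: Pa²(3L − a)/(6EI) = 530.7/EI
Tip deflection under a unit load at Y: L³/(3EI) = 243/EI.
The prop prevents deflection at Y: R_Y = δ_0/δ_{YY} = 530.7/243 = 2.184 kip.
Moment equilibrium about X: M_X = Σ(load moments about X) − R_Y·L = 70.2 − 2.184×9 = 50.54 kip·ft.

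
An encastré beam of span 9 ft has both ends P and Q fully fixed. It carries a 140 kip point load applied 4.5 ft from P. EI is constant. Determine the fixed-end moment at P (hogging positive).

M_P = 157.5 kip·ft

Take the two fixed-end moments M_P, M_Q as redundants; the released structure is the simple span PQ.
On the primary (simply-supported) span, the end slopes from the loading are:
  at P: point load 140 at a = 4.5: Pab(L + b)/(6LEI) = 708.8/EI
  at Q: point load 140 at a = 4.5: Pab(L + a)/(6LEI) = 708.8/EI
  θ_P0 = 708.8/EI,  θ_Q0 = 708.8/EI
Flexibility coefficients: a unit moment at one end gives L/(3EI) there and L/(6EI) at the far end, so f₁₁ = f₂₂ = 3/EI and f₁₂ = f₂₁ = 1.5/EI.
Compatibility — zero rotation at each built-in end:
  3 M_P + 1.5 M_Q = 708.8
  1.5 M_P + 3 M_Q = 708.8
Solving the pair gives M_P = 157.5 kip·ft and M_Q = 157.5 kip·ft (hogging).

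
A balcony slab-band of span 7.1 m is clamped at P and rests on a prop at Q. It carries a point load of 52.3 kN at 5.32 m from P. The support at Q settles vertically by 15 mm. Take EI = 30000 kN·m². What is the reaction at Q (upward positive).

Choose R_Q as the redundant. The primary structure is the cantilever fixed at P.
Deflection at Q on the released cantilever, summing each load's contribution:
  point load 52.3 at a = 5.32: Pa²(3L − a)/(6EI) = 3942/EI
Tip deflection under a unit load at Q: L³/(3EI) = 119.3/EI.
With EI = 30000 kN·m²: δ_0 = 0.13141 m and δ_{QQ} = 0.003977 m/kN.
Compatibility — the beam at Q must follow the support down by 0.015 m: δ_0 − R_Q·δ_{QQ} = 0.015, so R_Q = (0.13141 − 0.015)/0.003977 = 29.27 kN.

R_Q = 29.27 kN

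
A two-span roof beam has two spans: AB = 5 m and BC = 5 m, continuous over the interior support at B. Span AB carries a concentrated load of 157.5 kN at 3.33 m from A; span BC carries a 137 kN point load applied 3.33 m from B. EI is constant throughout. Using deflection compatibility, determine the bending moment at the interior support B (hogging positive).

M_B = 123.8 kN·m

Release continuity at B by inserting a hinge; the redundant is the internal moment M_B. The primary structure is two simply-supported spans AB and BC.
Rotations at B on the released spans (each span's end-slope, ×1/EI):
  span AB: point load 157.5 at a = 3.33: Pab(L + a)/(6LEI) = 243.2/EI
  span BC: point load 137 at a = 3.33: Pab(L + b)/(6LEI) = 169.4/EI
  relative rotation θ_0 = (243.2 + 169.4)/EI = 412.6/EI
A unit hogging moment at B produces rotation L₁/(3EI) + L₂/(3EI) = 3.333/EI.
Compatibility: M_B·(L₁+L₂)/(3EI) = θ_0, giving M_B = 123.8 kN·m (hogging).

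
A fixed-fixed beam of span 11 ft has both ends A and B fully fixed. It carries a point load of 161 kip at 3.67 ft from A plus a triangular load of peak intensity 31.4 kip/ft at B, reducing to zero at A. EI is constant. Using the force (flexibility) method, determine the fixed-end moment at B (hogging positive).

M_B = 321.3 kip·ft

Take the two fixed-end moments M_A, M_B as redundants; the released structure is the simple span AB.
End rotations of the released simple span under the applied load (×1/EI):
  at A: point load 161 at a = 3.67: Pab(L + b)/(6LEI) = 1203/EI
  at B: point load 161 at a = 3.67: Pab(L + a)/(6LEI) = 962.7/EI
  at A: triangular load, peak 31.4: 7w₀L³/(360EI) = 812.6/EI
  at B: triangular load, peak 31.4: w₀L³/(45EI) = 928.7/EI
  θ_A0 = 2016/EI,  θ_B0 = 1891/EI
Flexibility coefficients: a unit moment at one end gives L/(3EI) there and L/(6EI) at the far end, so f₁₁ = f₂₂ = 3.667/EI and f₁₂ = f₂₁ = 1.833/EI.
Compatibility — zero rotation at each built-in end:
  3.667 M_A + 1.833 M_B = 2016
  1.833 M_A + 3.667 M_B = 1891
Solving the pair gives M_A = 389 kip·ft and M_B = 321.3 kip·ft (hogging).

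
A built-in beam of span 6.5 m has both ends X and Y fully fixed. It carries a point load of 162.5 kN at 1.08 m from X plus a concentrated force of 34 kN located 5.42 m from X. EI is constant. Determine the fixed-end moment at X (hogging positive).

M_X = 127.1 kN·m

Release both end moments; the primary structure is a simply-supported span XY with redundants M_X and M_Y.
End rotations of the released simple span under the applied load (×1/EI):
  at X: point load 162.5 at a = 1.08: Pab(L + b)/(6LEI) = 290.7/EI
  at Y: point load 162.5 at a = 1.08: Pab(L + a)/(6LEI) = 184.9/EI
  at X: point load 34 at a = 5.42: Pab(L + b)/(6LEI) = 38.68/EI
  at Y: point load 34 at a = 5.42: Pab(L + a)/(6LEI) = 60.83/EI
  θ_X0 = 329.4/EI,  θ_Y0 = 245.7/EI
Flexibility coefficients: a unit moment at one end gives L/(3EI) there and L/(6EI) at the far end, so f₁₁ = f₂₂ = 2.167/EI and f₁₂ = f₂₁ = 1.083/EI.
Compatibility — zero rotation at each built-in end:
  2.167 M_X + 1.083 M_Y = 329.4
  1.083 M_X + 2.167 M_Y = 245.7
Solving the pair gives M_X = 127.1 kN·m and M_Y = 49.85 kN·m (hogging).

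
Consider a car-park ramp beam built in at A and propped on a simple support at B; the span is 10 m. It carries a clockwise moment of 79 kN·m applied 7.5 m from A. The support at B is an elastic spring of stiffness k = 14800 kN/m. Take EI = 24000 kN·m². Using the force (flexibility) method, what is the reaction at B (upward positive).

R_B = 11.06 kN

Release the roller at B. Primary structure: cantilever fixed at A.
Free-end deflection of the primary structure under the applied loading (downward +):
  clockwise couple 79 at a = 7.5: M₀a(2L − a)/(2EI) = 3703/EI
Flexibility coefficient — unit upward force at B: δ_{BB} = L³/(3EI) = 333.3/EI.
With EI = 24000 kN·m²: δ_0 = 0.1543 m and δ_{BB} = 0.013889 m/kN.
Compatibility — the spring shortens by R_B/k under the reaction it provides: δ_0 − R_B·δ_{BB} = R_B/k. With 1/k = 0.000068 m/kN, R_B = δ_0 / (δ_{BB} + 1/k) = 0.1543 / (0.013889 + 0.000068) = 11.06 kN.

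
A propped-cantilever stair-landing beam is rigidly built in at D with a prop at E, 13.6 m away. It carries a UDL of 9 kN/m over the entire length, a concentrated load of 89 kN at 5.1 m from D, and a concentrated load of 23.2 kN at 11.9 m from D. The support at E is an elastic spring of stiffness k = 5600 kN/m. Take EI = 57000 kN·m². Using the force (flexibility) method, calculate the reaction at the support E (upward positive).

R_E = 80.23 kN

Take the reaction at E as the redundant and release it; the primary structure is a cantilever fixed at D.
Deflection at E on the released cantilever, summing each load's contribution:
  UDL 9: wL⁴/(8EI) = 38486/EI
  point load 89 at a = 5.1: Pa²(3L − a)/(6EI) = 13774/EI
  point load 23.2 at a = 11.9: Pa²(3L − a)/(6EI) = 15824/EI
  δ_0 = 68085/EI
Tip deflection under a unit load at E: L³/(3EI) = 838.5/EI.
With EI = 57000 kN·m²: δ_0 = 1.1945 m and δ_{EE} = 0.01471 m/kN.
Compatibility — the spring shortens by R_E/k under the reaction it provides: δ_0 − R_E·δ_{EE} = R_E/k. With 1/k = 0.000179 m/kN, R_E = δ_0 / (δ_{EE} + 1/k) = 1.1945 / (0.01471 + 0.000179) = 80.23 kN.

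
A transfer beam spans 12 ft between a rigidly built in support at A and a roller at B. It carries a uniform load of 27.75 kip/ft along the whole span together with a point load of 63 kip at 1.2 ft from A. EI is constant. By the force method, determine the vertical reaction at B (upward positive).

R_B = 125.8 kip

Release the roller at B. Primary structure: cantilever fixed at A.
Free-end deflection of the primary structure under the applied loading (downward +):
  UDL 27.75: wL⁴/(8EI) = 71928/EI
  point load 63 at a = 1.2: Pa²(3L − a)/(6EI) = 526.2/EI
  δ_0 = 72454/EI
Flexibility coefficient — unit upward force at B: δ_{BB} = L³/(3EI) = 576/EI.
Compatibility at B: δ_0 − R_B·δ_{BB} = 0, so R_B = 72454/576 = 125.8 kip.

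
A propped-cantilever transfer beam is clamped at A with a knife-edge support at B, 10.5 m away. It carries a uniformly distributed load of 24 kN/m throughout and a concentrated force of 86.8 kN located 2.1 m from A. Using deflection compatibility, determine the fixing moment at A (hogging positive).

M_A = 462 kN·m

Choose R_B as the redundant. The primary structure is the cantilever fixed at A.
Downward deflection at the released point B due to the loads:
  UDL 24: wL⁴/(8EI) = 36465/EI
  point load 86.8 at a = 2.1: Pa²(3L − a)/(6EI) = 1876/EI
  δ_0 = 38341/EI
Tip deflection under a unit load at B: L³/(3EI) = 385.9/EI.
The prop prevents deflection at B: R_B = δ_0/δ_{BB} = 38341/385.9 = 99.36 kN.
Moment equilibrium about A: M_A = Σ(load moments about A) − R_B·L = 1505 − 99.36×10.5 = 462 kN·m.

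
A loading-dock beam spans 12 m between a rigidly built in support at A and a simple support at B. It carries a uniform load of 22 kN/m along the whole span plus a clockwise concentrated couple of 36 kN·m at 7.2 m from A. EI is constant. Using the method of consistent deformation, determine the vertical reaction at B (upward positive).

Choose R_B as the redundant. The primary structure is the cantilever fixed at A.
Deflection at B on the released cantilever, summing each load's contribution:
  UDL 22: wL⁴/(8EI) = 57024/EI
  clockwise couple 36 at a = 7.2: M₀a(2L − a)/(2EI) = 2177/EI
  δ_0 = 59201/EI
Flexibility coefficient — unit upward force at B: δ_{BB} = L³/(3EI) = 576/EI.
The prop prevents deflection at B: R_B = δ_0/δ_{BB} = 59201/576 = 102.8 kN.

R_B = 102.8 kN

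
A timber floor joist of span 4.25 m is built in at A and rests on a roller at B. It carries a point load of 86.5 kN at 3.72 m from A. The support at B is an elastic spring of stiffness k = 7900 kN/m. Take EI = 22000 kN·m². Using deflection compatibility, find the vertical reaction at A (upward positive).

R_A = 23.01 kN

Choose R_B as the redundant. The primary structure is the cantilever fixed at A.
Deflection at B on the released cantilever, summing each load's contribution:
  point load 86.5 at a = 3.72: Pa²(3L − a)/(6EI) = 1802/EI
Tip deflection under a unit load at B: L³/(3EI) = 25.59/EI.
With EI = 22000 kN·m²: δ_0 = 0.081887 m and δ_{BB} = 0.001163 m/kN.
Compatibility — the spring shortens by R_B/k under the reaction it provides: δ_0 − R_B·δ_{BB} = R_B/k. With 1/k = 0.000127 m/kN, R_B = δ_0 / (δ_{BB} + 1/k) = 0.081887 / (0.001163 + 0.000127) = 63.49 kN.
Vertical equilibrium: R_A = ΣP − R_B = 86.5 − 63.49 = 23.01 kN.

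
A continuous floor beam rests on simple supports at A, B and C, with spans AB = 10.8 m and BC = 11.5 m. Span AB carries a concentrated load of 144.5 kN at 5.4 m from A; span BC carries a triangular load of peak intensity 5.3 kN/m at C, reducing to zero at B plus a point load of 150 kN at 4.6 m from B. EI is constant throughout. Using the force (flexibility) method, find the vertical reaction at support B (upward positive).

R_B = 232.3 kN

Take M_B as the redundant. Released structure: two simple spans AB and BC with a hinge at B.
Discontinuity in slope at B on the released structure — sum the simple-span end rotations:
  span AB: point load 144.5 at a = 5.4: Pab(L + a)/(6LEI) = 1053/EI
  span BC: triangular load, peak 5.3: 7w₀L³/(360EI) = 156.7/EI
  span BC: point load 150 at a = 4.6: Pab(L + b)/(6LEI) = 1270/EI
  relative rotation θ_0 = (1053 + 1426)/EI = 2480/EI
A unit hogging moment at B produces rotation L₁/(3EI) + L₂/(3EI) = 7.433/EI.
Compatibility: M_B·(L₁+L₂)/(3EI) = θ_0, giving M_B = 333.6 kN·m (hogging).
Span AB, ΣM about A with M_B applied at B: R_B^{AB}·10.8 = 780.3 + 333.6, so R_B^{AB} = 103.1 kN and R_A = 144.5 − 103.1 = 41.36 kN.
Span BC, ΣM about C: R_B^{BC}·11.5 = 1152 + 333.6, so R_B^{BC} = 129.2 kN and R_C = 180.5 − 129.2 = 51.31 kN.
R_B = 103.1 + 129.2 = 232.3 kN.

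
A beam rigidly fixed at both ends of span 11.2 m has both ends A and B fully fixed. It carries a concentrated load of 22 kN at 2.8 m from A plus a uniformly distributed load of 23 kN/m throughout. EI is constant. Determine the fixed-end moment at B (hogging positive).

Release both end moments; the primary structure is a simply-supported span AB with redundants M_A and M_B.
End rotations of the released simple span under the applied load (×1/EI):
  at A: point load 22 at a = 2.8: Pab(L + b)/(6LEI) = 150.9/EI
  at B: point load 22 at a = 2.8: Pab(L + a)/(6LEI) = 107.8/EI
  at A: UDL 23: wL³/(24EI) = 1346/EI
  at B: UDL 23: wL³/(24EI) = 1346/EI
  θ_A0 = 1497/EI,  θ_B0 = 1454/EI
Flexibility coefficients: a unit moment at one end gives L/(3EI) there and L/(6EI) at the far end, so f₁₁ = f₂₂ = 3.733/EI and f₁₂ = f₂₁ = 1.867/EI.
Compatibility — zero rotation at each built-in end:
  3.733 M_A + 1.867 M_B = 1497
  1.867 M_A + 3.733 M_B = 1454
Solving the pair gives M_A = 275.1 kN·m and M_B = 252 kN·m (hogging).

M_B = 252 kN·m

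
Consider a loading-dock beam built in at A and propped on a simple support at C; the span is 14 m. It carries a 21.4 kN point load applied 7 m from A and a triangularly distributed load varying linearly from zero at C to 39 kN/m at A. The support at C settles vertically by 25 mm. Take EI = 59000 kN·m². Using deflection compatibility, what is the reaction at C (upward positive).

R_C = 59.67 kN

Remove the prop at C; the released (primary) structure is a cantilever built in at A.
Free-end deflection of the primary structure under the applied loading (downward +):
  point load 21.4 at a = 7: Pa²(3L − a)/(6EI) = 6117/EI
  triangular load, peak 39 at the fixed end: w₀L⁴/(30EI) = 49941/EI
  δ_0 = 56058/EI
Flexibility coefficient — unit upward force at C: δ_{CC} = L³/(3EI) = 914.7/EI.
With EI = 59000 kN·m²: δ_0 = 0.95013 m and δ_{CC} = 0.015503 m/kN.
Compatibility — the beam at C must follow the support down by 0.025 m: δ_0 − R_C·δ_{CC} = 0.025, so R_C = (0.95013 − 0.025)/0.015503 = 59.67 kN.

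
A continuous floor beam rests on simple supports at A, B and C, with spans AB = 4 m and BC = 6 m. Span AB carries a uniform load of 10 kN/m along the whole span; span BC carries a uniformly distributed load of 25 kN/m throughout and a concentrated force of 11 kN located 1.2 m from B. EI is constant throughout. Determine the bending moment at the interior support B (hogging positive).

Insert a hinge at B; M_B is the redundant, and each span becomes simply supported.
End slopes at the hinge B, treating each span as simply supported:
  span AB: UDL 10: wL³/(24EI) = 26.67/EI
  span BC: UDL 25: wL³/(24EI) = 225/EI
  span BC: point load 11 at a = 1.2: Pab(L + b)/(6LEI) = 19.01/EI
  relative rotation θ_0 = (26.67 + 244)/EI = 270.7/EI
A unit hogging moment at B produces rotation L₁/(3EI) + L₂/(3EI) = 3.333/EI.
Compatibility: M_B·(L₁+L₂)/(3EI) = θ_0, giving M_B = 81.2 kN·m (hogging).

M_B = 81.2 kN·m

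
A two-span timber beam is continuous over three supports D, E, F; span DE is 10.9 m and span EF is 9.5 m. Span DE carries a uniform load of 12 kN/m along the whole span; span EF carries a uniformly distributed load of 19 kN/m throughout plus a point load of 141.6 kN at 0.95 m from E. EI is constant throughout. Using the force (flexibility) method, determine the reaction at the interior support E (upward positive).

Take M_E as the redundant. Released structure: two simple spans DE and EF with a hinge at E.
Rotations at E on the released spans (each span's end-slope, ×1/EI):
  span DE: UDL 12: wL³/(24EI) = 647.5/EI
  span EF: UDL 19: wL³/(24EI) = 678.8/EI
  span EF: point load 141.6 at a = 0.95: Pab(L + b)/(6LEI) = 364.2/EI
  relative rotation θ_0 = (647.5 + 1043)/EI = 1690/EI
A unit hogging moment at E produces rotation L₁/(3EI) + L₂/(3EI) = 6.8/EI.
Compatibility: M_E·(L₁+L₂)/(3EI) = θ_0, giving M_E = 248.6 kN·m (hogging).
Span DE, ΣM about D with M_E applied at E: R_E^{DE}·10.9 = 712.9 + 248.6, so R_E^{DE} = 88.21 kN and R_D = 130.8 − 88.21 = 42.59 kN.
Span EF, ΣM about F: R_E^{EF}·9.5 = 2068 + 248.6, so R_E^{EF} = 243.9 kN and R_F = 322.1 − 243.9 = 78.24 kN.
R_E = 88.21 + 243.9 = 332.1 kN.

R_E = 332.1 kN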